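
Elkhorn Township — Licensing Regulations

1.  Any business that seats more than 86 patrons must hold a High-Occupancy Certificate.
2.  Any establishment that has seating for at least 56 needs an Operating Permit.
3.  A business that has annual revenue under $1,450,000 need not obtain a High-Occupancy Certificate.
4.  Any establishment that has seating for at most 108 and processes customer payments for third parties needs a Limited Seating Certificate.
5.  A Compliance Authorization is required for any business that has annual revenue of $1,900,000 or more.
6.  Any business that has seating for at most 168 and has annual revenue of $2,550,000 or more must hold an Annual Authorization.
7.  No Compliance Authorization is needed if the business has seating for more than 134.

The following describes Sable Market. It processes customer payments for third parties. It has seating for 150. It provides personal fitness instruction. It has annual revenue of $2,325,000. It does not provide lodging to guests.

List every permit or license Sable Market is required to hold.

1. seating 150 > 86 → High-Occupancy Certificate required.
2. seating 150 ≥ 56 → Operating Permit required.
3. revenue $2,325,000 ≥ $1,450,000 → High-Occupancy Certificate exemption does not apply.
4. seating 150 > 108; processes customer payments for third parties → Limited Seating Certificate not required.
5. revenue $2,325,000 ≥ $1,900,000 → Compliance Authorization required.
6. seating 150 ≤ 168; revenue $2,325,000 < $2,550,000 → Annual Authorization not required.
7. seating 150 > 134 → exempt from Compliance Authorization.

High-Occupancy Certificate, Operating Permit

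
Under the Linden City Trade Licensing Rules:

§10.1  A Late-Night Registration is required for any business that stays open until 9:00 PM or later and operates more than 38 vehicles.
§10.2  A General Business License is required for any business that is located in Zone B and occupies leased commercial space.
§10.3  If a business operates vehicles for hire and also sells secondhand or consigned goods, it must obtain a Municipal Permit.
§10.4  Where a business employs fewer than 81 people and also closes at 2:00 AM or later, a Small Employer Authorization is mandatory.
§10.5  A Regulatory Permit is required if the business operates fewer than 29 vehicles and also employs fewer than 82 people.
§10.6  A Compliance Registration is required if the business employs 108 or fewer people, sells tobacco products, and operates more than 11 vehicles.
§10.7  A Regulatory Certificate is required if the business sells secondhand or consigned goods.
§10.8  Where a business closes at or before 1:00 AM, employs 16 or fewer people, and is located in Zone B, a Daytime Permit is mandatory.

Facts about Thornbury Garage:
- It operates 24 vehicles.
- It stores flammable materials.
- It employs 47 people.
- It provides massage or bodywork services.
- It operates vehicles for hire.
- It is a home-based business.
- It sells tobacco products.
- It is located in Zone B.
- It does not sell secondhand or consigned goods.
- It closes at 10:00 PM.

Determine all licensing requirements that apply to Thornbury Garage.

Compliance Registration, Regulatory Permit

§10.1 closes 10:00 PM, after 9:00 PM; vehicles 24 ≤ 38 → Late-Night Registration not required.
§10.2 is located in Zone B; is a home-based business (not: occupies leased commercial space) → General Business License not required.
§10.3 operates vehicles for hire; does not sell secondhand or consigned goods → Municipal Permit not required.
§10.4 employees 47 < 81; closes 10:00 PM, at/before 2:00 AM → Small Employer Authorization not required.
§10.5 vehicles 24 < 29; employees 47 < 82 → Regulatory Permit required.
§10.6 employees 47 ≤ 108; sells tobacco products; vehicles 24 > 11 → Compliance Registration required.
§10.7 does not sell secondhand or consigned goods → Regulatory Certificate not required.
§10.8 closes 10:00 PM, at/before 1:00 AM; employees 47 > 16; is located in Zone B → Daytime Permit not required.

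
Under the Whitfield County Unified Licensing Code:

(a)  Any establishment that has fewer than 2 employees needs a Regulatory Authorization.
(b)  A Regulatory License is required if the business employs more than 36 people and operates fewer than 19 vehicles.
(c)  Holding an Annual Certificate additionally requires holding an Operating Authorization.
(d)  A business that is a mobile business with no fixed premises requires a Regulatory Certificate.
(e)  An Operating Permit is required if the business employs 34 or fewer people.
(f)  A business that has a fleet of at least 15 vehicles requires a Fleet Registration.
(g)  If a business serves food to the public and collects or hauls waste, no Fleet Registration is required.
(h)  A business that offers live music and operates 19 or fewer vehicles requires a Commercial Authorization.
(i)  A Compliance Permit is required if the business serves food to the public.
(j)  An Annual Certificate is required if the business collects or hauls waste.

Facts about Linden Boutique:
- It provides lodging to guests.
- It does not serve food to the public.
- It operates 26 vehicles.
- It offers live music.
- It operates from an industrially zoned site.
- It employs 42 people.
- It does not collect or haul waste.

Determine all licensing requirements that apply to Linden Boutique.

(a) employees 42 ≥ 2 → Regulatory Authorization not required.
(b) employees 42 > 36; vehicles 26 ≥ 19 → Regulatory License not required.
(c) Annual Certificate is not required → no effect.
(d) operates from an industrially zoned site (not: is a mobile business with no fixed premises) → Regulatory Certificate not required.
(e) employees 42 > 34 → Operating Permit not required.
(f) vehicles 26 ≥ 15 → Fleet Registration required.
(g) does not serve food to the public; does not collect or haul waste → Fleet Registration exemption does not apply.
(h) offers live music; vehicles 26 > 19 → Commercial Authorization not required.
(i) does not serve food to the public → Compliance Permit not required.
(j) does not collect or haul waste → Annual Certificate not required.

Fleet Registration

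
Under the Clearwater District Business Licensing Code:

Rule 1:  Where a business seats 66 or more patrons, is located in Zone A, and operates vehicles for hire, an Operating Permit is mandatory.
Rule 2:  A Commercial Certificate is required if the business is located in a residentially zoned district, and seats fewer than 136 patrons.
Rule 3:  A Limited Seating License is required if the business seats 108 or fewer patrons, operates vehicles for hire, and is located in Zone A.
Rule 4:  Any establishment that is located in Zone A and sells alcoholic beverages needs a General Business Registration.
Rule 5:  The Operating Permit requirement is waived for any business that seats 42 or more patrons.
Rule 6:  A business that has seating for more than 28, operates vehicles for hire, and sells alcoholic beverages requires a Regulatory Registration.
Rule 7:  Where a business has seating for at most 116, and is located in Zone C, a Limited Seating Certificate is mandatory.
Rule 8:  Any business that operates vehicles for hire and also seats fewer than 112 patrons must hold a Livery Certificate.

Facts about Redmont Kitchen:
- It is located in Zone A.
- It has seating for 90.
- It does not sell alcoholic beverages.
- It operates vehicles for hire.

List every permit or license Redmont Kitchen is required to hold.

Rule 1: seating 90 ≥ 66; is located in Zone A; operates vehicles for hire → Operating Permit required.
Rule 2: is located in Zone A (not: is located in a residentially zoned district); seating 90 < 136 → Commercial Certificate not required.
Rule 3: seating 90 ≤ 108; operates vehicles for hire; is located in Zone A → Limited Seating License required.
Rule 4: is located in Zone A; does not sell alcoholic beverages → General Business Registration not required.
Rule 5: seating 90 ≥ 42 → exempt from Operating Permit.
Rule 6: seating 90 > 28; operates vehicles for hire; does not sell alcoholic beverages → Regulatory Registration not required.
Rule 7: seating 90 ≤ 116; is located in Zone A (not: is located in Zone C) → Limited Seating Certificate not required.
Rule 8: operates vehicles for hire; seating 90 < 112 → Livery Certificate required.

Limited Seating License, Livery Certificate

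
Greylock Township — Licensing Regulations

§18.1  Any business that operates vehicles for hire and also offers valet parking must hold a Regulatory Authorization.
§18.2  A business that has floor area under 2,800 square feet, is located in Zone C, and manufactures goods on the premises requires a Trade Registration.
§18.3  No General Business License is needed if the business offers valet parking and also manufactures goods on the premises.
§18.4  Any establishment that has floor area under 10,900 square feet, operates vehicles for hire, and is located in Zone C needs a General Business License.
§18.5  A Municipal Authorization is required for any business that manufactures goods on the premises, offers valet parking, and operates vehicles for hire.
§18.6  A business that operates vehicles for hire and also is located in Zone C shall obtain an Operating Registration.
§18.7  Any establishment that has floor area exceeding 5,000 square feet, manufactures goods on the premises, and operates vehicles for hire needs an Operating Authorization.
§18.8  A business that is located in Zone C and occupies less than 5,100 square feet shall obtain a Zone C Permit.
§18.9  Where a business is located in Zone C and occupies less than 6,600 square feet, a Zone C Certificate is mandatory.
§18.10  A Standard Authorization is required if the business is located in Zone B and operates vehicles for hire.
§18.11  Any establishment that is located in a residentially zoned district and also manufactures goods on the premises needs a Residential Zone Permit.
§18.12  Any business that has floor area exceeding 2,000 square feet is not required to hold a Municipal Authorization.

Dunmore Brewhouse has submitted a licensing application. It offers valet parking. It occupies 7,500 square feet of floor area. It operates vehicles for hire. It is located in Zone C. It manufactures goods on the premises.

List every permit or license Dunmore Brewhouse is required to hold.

Operating Authorization, Operating Registration, Regulatory Authorization

§18.1 operates vehicles for hire; offers valet parking → Regulatory Authorization required.
§18.2 floor area 7,500 square feet ≥ 2,800 square feet; is located in Zone C; manufactures goods on the premises → Trade Registration not required.
§18.3 offers valet parking; manufactures goods on the premises → exempt from General Business License.
§18.4 floor area 7,500 square feet < 10,900 square feet; operates vehicles for hire; is located in Zone C → General Business License required.
§18.5 manufactures goods on the premises; offers valet parking; operates vehicles for hire → Municipal Authorization required.
§18.6 operates vehicles for hire; is located in Zone C → Operating Registration required.
§18.7 floor area 7,500 square feet > 5,000 square feet; manufactures goods on the premises; operates vehicles for hire → Operating Authorization required.
§18.8 is located in Zone C; floor area 7,500 square feet ≥ 5,100 square feet → Zone C Permit not required.
§18.9 is located in Zone C; floor area 7,500 square feet ≥ 6,600 square feet → Zone C Certificate not required.
§18.10 is located in Zone C (not: is located in Zone B); operates vehicles for hire → Standard Authorization not required.
§18.11 is located in Zone C (not: is located in a residentially zoned district); manufactures goods on the premises → Residential Zone Permit not required.
§18.12 floor area 7,500 square feet > 2,000 square feet → exempt from Municipal Authorization.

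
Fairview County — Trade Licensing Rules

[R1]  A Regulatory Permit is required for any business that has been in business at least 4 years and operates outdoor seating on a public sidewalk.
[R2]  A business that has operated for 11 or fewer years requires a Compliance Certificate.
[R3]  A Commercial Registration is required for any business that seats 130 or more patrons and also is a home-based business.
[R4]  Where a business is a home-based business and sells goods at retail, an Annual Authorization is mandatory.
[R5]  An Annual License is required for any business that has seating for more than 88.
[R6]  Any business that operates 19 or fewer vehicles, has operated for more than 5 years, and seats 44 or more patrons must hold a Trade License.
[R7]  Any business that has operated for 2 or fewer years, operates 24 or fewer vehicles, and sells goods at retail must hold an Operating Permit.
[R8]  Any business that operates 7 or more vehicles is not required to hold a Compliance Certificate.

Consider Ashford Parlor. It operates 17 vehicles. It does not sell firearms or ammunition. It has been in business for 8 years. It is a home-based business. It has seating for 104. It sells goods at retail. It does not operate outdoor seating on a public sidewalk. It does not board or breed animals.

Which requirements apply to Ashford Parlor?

Annual Authorization, Annual License, Trade License

[R1] years in business 8 ≥ 4; does not operate outdoor seating on a public sidewalk → Regulatory Permit not required.
[R2] years in business 8 ≤ 11 → Compliance Certificate required.
[R3] seating 104 < 130; is a home-based business → Commercial Registration not required.
[R4] is a home-based business; sells goods at retail → Annual Authorization required.
[R5] seating 104 > 88 → Annual License required.
[R6] vehicles 17 ≤ 19; years in business 8 > 5; seating 104 ≥ 44 → Trade License required.
[R7] years in business 8 > 2; vehicles 17 ≤ 24; sells goods at retail → Operating Permit not required.
[R8] vehicles 17 ≥ 7 → exempt from Compliance Certificate.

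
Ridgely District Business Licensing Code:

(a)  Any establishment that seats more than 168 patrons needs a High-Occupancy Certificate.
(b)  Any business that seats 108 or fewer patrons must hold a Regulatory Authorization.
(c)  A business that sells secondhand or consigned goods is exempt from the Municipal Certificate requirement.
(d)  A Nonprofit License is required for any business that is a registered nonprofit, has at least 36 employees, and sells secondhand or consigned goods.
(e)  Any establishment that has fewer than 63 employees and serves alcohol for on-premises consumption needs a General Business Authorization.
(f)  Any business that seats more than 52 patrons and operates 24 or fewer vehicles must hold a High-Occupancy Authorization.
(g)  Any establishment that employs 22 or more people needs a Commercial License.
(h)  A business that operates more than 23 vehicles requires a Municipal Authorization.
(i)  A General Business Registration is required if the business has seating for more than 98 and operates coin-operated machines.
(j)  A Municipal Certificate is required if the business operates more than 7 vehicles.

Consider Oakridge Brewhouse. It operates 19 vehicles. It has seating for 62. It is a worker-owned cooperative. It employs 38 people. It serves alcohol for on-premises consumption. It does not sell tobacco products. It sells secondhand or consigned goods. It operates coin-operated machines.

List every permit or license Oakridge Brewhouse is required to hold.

(a) seating 62 ≤ 168 → High-Occupancy Certificate not required.
(b) seating 62 ≤ 108 → Regulatory Authorization required.
(c) sells secondhand or consigned goods → exempt from Municipal Certificate.
(d) is a worker-owned cooperative (not: is a registered nonprofit); employees 38 ≥ 36; sells secondhand or consigned goods → Nonprofit License not required.
(e) employees 38 < 63; serves alcohol for on-premises consumption → General Business Authorization required.
(f) seating 62 > 52; vehicles 19 ≤ 24 → High-Occupancy Authorization required.
(g) employees 38 ≥ 22 → Commercial License required.
(h) vehicles 19 ≤ 23 → Municipal Authorization not required.
(i) seating 62 ≤ 98; operates coin-operated machines → General Business Registration not required.
(j) vehicles 19 > 7 → Municipal Certificate required.

Commercial License, General Business Authorization, High-Occupancy Authorization, Regulatory Authorization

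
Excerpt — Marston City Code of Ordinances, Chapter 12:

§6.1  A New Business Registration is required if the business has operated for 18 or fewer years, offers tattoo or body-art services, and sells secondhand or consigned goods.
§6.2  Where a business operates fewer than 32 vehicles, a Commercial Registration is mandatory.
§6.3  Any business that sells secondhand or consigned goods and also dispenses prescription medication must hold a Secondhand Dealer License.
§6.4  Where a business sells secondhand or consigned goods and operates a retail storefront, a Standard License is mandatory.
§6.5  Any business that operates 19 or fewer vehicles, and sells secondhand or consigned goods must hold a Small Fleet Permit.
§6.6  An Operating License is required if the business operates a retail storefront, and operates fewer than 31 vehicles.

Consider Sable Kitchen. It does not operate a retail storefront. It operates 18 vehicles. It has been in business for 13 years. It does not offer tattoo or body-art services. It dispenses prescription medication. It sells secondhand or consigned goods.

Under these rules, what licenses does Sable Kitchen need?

§6.1 years in business 13 ≤ 18; does not offer tattoo or body-art services; sells secondhand or consigned goods → New Business Registration not required.
§6.2 vehicles 18 < 32 → Commercial Registration required.
§6.3 sells secondhand or consigned goods; dispenses prescription medication → Secondhand Dealer License required.
§6.4 sells secondhand or consigned goods; does not operate a retail storefront → Standard License not required.
§6.5 vehicles 18 ≤ 19; sells secondhand or consigned goods → Small Fleet Permit required.
§6.6 does not operate a retail storefront; vehicles 18 < 31 → Operating License not required.

Commercial Registration, Secondhand Dealer License, Small Fleet Permit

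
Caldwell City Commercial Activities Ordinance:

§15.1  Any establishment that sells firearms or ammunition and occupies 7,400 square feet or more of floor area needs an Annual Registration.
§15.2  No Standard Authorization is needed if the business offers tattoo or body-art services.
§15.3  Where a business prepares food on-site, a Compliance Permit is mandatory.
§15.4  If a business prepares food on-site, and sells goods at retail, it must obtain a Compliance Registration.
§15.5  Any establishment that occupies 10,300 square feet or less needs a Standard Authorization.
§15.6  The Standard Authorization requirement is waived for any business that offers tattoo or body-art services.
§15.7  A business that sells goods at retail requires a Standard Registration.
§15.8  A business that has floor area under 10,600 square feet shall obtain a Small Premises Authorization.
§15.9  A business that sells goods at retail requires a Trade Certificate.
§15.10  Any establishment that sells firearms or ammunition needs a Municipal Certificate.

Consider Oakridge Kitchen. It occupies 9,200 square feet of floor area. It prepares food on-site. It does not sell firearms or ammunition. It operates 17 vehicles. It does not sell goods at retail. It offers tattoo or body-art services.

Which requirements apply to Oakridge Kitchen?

Compliance Permit, Small Premises Authorization

§15.1 does not sell firearms or ammunition; floor area 9,200 square feet ≥ 7,400 square feet → Annual Registration not required.
§15.2 offers tattoo or body-art services → exempt from Standard Authorization.
§15.3 prepares food on-site → Compliance Permit required.
§15.4 prepares food on-site; does not sell goods at retail → Compliance Registration not required.
§15.5 floor area 9,200 square feet ≤ 10,300 square feet → Standard Authorization required.
§15.6 offers tattoo or body-art services → exempt from Standard Authorization.
§15.7 does not sell goods at retail → Standard Registration not required.
§15.8 floor area 9,200 square feet < 10,600 square feet → Small Premises Authorization required.
§15.9 does not sell goods at retail → Trade Certificate not required.
§15.10 does not sell firearms or ammunition → Municipal Certificate not required.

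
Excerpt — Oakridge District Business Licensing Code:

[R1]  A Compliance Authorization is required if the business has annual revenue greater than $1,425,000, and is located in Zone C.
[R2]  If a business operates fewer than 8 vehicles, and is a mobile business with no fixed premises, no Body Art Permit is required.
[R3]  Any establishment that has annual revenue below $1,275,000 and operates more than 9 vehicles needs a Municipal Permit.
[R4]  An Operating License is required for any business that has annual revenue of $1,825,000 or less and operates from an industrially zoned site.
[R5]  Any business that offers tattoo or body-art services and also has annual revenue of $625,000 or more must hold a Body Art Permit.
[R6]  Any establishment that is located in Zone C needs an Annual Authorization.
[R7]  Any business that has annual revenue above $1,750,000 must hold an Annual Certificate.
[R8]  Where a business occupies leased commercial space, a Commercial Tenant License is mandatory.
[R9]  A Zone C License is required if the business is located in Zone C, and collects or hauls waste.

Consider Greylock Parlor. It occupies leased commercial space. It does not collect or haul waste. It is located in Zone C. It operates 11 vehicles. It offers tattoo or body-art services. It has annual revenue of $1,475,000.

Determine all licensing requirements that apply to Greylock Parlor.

Annual Authorization, Body Art Permit, Commercial Tenant License, Compliance Authorization

[R1] revenue $1,475,000 > $1,425,000; is located in Zone C → Compliance Authorization required.
[R2] vehicles 11 ≥ 8; occupies leased commercial space (not: is a mobile business with no fixed premises) → Body Art Permit exemption does not apply.
[R3] revenue $1,475,000 ≥ $1,275,000; vehicles 11 > 9 → Municipal Permit not required.
[R4] revenue $1,475,000 ≤ $1,825,000; occupies leased commercial space (not: operates from an industrially zoned site) → Operating License not required.
[R5] offers tattoo or body-art services; revenue $1,475,000 ≥ $625,000 → Body Art Permit required.
[R6] is located in Zone C → Annual Authorization required.
[R7] revenue $1,475,000 ≤ $1,750,000 → Annual Certificate not required.
[R8] occupies leased commercial space → Commercial Tenant License required.
[R9] is located in Zone C; does not collect or haul waste → Zone C License not required.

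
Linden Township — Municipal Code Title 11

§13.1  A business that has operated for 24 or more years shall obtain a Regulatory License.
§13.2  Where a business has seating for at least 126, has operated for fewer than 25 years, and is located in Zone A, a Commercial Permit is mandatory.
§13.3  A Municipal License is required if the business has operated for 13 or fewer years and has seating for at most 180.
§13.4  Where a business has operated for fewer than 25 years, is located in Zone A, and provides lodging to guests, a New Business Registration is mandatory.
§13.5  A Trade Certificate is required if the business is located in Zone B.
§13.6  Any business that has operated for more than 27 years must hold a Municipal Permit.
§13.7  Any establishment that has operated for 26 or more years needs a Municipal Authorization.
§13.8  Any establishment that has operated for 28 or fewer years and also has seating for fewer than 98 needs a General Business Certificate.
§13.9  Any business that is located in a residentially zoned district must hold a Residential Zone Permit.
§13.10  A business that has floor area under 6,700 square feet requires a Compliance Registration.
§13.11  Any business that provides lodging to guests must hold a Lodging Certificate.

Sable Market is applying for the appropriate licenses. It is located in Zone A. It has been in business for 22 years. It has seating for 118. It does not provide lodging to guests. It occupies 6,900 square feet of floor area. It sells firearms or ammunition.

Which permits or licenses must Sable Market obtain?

§13.1 years in business 22 < 24 → Regulatory License not required.
§13.2 seating 118 < 126; years in business 22 < 25; is located in Zone A → Commercial Permit not required.
§13.3 years in business 22 > 13; seating 118 ≤ 180 → Municipal License not required.
§13.4 years in business 22 < 25; is located in Zone A; does not provide lodging to guests → New Business Registration not required.
§13.5 is located in Zone A (not: is located in Zone B) → Trade Certificate not required.
§13.6 years in business 22 ≤ 27 → Municipal Permit not required.
§13.7 years in business 22 < 26 → Municipal Authorization not required.
§13.8 years in business 22 ≤ 28; seating 118 ≥ 98 → General Business Certificate not required.
§13.9 is located in Zone A (not: is located in a residentially zoned district) → Residential Zone Permit not required.
§13.10 floor area 6,900 square feet ≥ 6,700 square feet → Compliance Registration not required.
§13.11 does not provide lodging to guests → Lodging Certificate not required.

None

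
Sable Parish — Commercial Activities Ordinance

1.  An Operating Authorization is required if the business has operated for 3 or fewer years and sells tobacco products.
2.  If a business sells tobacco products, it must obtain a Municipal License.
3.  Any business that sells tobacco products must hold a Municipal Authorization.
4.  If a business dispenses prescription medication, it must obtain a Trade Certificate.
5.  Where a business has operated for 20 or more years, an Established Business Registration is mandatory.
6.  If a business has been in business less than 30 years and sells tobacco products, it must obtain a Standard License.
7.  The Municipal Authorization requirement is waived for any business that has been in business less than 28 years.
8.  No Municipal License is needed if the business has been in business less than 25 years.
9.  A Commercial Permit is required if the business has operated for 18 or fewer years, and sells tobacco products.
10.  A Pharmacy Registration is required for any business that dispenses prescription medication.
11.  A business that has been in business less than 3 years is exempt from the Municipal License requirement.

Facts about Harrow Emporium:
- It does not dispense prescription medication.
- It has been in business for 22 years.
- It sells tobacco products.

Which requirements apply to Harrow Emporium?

1. years in business 22 > 3; sells tobacco products → Operating Authorization not required.
2. sells tobacco products → Municipal License required.
3. sells tobacco products → Municipal Authorization required.
4. does not dispense prescription medication → Trade Certificate not required.
5. years in business 22 ≥ 20 → Established Business Registration required.
6. years in business 22 < 30; sells tobacco products → Standard License required.
7. years in business 22 < 28 → exempt from Municipal Authorization.
8. years in business 22 < 25 → exempt from Municipal License.
9. years in business 22 > 18; sells tobacco products → Commercial Permit not required.
10. does not dispense prescription medication → Pharmacy Registration not required.
11. years in business 22 ≥ 3 → Municipal License exemption does not apply.

Established Business Registration, Standard License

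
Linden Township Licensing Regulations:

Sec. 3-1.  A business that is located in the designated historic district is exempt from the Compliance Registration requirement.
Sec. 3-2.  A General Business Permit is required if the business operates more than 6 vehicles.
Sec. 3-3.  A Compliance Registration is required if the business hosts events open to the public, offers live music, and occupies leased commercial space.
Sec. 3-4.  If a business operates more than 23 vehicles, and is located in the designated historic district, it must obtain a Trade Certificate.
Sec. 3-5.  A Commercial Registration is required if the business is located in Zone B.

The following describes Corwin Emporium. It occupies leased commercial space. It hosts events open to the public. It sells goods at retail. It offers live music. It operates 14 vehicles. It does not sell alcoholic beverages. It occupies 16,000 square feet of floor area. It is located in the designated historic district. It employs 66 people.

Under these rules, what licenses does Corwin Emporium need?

General Business Permit

Sec. 3-1. is located in the designated historic district → exempt from Compliance Registration.
Sec. 3-2. vehicles 14 > 6 → General Business Permit required.
Sec. 3-3. hosts events open to the public; offers live music; occupies leased commercial space → Compliance Registration required.
Sec. 3-4. vehicles 14 ≤ 23; is located in the designated historic district → Trade Certificate not required.
Sec. 3-5. is located in the designated historic district (not: is located in Zone B) → Commercial Registration not required.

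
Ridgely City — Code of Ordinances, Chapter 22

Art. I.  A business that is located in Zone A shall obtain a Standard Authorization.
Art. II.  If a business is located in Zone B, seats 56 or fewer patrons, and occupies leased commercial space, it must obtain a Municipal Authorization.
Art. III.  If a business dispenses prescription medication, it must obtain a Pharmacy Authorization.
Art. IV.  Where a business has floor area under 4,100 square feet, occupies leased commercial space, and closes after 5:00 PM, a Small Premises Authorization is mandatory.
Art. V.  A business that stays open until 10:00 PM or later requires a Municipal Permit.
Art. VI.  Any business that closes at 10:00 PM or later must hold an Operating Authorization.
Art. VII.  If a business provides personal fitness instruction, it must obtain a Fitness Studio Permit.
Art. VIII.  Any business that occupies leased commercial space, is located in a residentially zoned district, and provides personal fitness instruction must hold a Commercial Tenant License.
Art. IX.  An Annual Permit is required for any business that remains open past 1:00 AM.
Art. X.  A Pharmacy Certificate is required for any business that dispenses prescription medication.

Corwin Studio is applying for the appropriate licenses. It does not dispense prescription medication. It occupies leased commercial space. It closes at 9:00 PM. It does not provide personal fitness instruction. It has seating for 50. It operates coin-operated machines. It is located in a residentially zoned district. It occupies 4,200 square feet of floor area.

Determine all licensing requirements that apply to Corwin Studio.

Art. I. is located in a residentially zoned district (not: is located in Zone A) → Standard Authorization not required.
Art. II. is located in a residentially zoned district (not: is located in Zone B); seating 50 ≤ 56; occupies leased commercial space → Municipal Authorization not required.
Art. III. does not dispense prescription medication → Pharmacy Authorization not required.
Art. IV. floor area 4,200 square feet ≥ 4,100 square feet; occupies leased commercial space; closes 9:00 PM, after 5:00 PM → Small Premises Authorization not required.
Art. V. closes 9:00 PM, at/before 10:00 PM → Municipal Permit not required.
Art. VI. closes 9:00 PM, at/before 10:00 PM → Operating Authorization not required.
Art. VII. does not provide personal fitness instruction → Fitness Studio Permit not required.
Art. VIII. occupies leased commercial space; is located in a residentially zoned district; does not provide personal fitness instruction → Commercial Tenant License not required.
Art. IX. closes 9:00 PM, at/before 1:00 AM → Annual Permit not required.
Art. X. does not dispense prescription medication → Pharmacy Certificate not required.

None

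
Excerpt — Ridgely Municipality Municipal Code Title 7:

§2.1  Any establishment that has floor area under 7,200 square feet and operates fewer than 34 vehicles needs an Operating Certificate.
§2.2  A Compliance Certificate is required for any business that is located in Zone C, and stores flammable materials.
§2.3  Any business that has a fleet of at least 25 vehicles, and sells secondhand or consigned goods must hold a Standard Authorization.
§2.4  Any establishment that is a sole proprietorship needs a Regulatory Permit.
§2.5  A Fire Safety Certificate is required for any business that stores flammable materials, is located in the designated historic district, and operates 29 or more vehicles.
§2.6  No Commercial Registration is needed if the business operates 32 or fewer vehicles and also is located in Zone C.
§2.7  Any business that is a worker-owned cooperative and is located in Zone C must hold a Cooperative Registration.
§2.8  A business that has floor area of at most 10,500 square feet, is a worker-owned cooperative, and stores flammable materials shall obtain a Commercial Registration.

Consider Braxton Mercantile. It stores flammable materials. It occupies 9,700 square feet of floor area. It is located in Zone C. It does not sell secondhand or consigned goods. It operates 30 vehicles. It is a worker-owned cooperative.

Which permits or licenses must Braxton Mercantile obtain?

§2.1 floor area 9,700 square feet ≥ 7,200 square feet; vehicles 30 < 34 → Operating Certificate not required.
§2.2 is located in Zone C; stores flammable materials → Compliance Certificate required.
§2.3 vehicles 30 ≥ 25; does not sell secondhand or consigned goods → Standard Authorization not required.
§2.4 is a worker-owned cooperative (not: is a sole proprietorship) → Regulatory Permit not required.
§2.5 stores flammable materials; is located in Zone C (not: is located in the designated historic district); vehicles 30 ≥ 29 → Fire Safety Certificate not required.
§2.6 vehicles 30 ≤ 32; is located in Zone C → exempt from Commercial Registration.
§2.7 is a worker-owned cooperative; is located in Zone C → Cooperative Registration required.
§2.8 floor area 9,700 square feet ≤ 10,500 square feet; is a worker-owned cooperative; stores flammable materials → Commercial Registration required.

Compliance Certificate, Cooperative Registration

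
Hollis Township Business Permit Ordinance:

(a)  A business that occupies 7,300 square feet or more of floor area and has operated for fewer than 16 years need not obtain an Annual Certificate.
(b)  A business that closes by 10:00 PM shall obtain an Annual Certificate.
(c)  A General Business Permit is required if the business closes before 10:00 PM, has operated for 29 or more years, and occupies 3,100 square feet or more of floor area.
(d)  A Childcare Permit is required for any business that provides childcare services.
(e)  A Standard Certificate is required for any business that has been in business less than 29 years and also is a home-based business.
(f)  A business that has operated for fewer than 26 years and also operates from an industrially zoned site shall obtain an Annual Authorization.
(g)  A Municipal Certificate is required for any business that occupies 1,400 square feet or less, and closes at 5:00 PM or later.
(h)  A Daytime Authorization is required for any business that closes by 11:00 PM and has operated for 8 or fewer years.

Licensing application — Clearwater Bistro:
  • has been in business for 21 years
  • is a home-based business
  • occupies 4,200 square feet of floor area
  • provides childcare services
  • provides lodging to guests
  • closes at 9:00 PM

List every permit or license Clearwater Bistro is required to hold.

Annual Certificate, Childcare Permit, Standard Certificate

(a) floor area 4,200 square feet < 7,300 square feet; years in business 21 ≥ 16 → Annual Certificate exemption does not apply.
(b) closes 9:00 PM, at/before 10:00 PM → Annual Certificate required.
(c) closes 9:00 PM, at/before 10:00 PM; years in business 21 < 29; floor area 4,200 square feet ≥ 3,100 square feet → General Business Permit not required.
(d) provides childcare services → Childcare Permit required.
(e) years in business 21 < 29; is a home-based business → Standard Certificate required.
(f) years in business 21 < 26; is a home-based business (not: operates from an industrially zoned site) → Annual Authorization not required.
(g) floor area 4,200 square feet > 1,400 square feet; closes 9:00 PM, after 5:00 PM → Municipal Certificate not required.
(h) closes 9:00 PM, at/before 11:00 PM; years in business 21 > 8 → Daytime Authorization not required.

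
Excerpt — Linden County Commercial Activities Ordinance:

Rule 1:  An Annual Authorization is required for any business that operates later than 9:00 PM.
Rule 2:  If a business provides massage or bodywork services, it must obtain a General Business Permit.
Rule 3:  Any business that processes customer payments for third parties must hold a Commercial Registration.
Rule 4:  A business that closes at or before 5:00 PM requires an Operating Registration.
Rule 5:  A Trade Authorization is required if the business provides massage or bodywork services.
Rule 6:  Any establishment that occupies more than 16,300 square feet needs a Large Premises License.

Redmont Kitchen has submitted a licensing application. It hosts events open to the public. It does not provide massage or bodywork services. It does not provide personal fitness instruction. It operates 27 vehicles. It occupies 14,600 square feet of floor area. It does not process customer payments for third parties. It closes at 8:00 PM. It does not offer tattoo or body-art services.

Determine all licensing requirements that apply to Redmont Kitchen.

None

Rule 1: closes 8:00 PM, at/before 9:00 PM → Annual Authorization not required.
Rule 2: does not provide massage or bodywork services → General Business Permit not required.
Rule 3: does not process customer payments for third parties → Commercial Registration not required.
Rule 4: closes 8:00 PM, after 5:00 PM → Operating Registration not required.
Rule 5: does not provide massage or bodywork services → Trade Authorization not required.
Rule 6: floor area 14,600 square feet ≤ 16,300 square feet → Large Premises License not required.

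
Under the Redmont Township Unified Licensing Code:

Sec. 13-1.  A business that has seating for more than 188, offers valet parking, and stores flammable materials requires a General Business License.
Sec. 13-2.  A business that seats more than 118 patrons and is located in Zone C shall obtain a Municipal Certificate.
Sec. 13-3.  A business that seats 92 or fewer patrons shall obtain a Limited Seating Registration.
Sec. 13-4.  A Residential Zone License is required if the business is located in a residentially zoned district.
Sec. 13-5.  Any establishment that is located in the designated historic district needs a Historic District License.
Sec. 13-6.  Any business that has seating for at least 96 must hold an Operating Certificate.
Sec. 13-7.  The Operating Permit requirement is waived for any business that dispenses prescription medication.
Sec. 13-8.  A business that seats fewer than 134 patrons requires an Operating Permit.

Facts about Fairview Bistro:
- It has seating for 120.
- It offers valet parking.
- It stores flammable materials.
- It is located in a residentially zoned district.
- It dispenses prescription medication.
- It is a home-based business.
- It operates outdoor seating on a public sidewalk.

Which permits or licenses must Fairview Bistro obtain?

Operating Certificate, Residential Zone License

Sec. 13-1. seating 120 ≤ 188; offers valet parking; stores flammable materials → General Business License not required.
Sec. 13-2. seating 120 > 118; is located in a residentially zoned district (not: is located in Zone C) → Municipal Certificate not required.
Sec. 13-3. seating 120 > 92 → Limited Seating Registration not required.
Sec. 13-4. is located in a residentially zoned district → Residential Zone License required.
Sec. 13-5. is located in a residentially zoned district (not: is located in the designated historic district) → Historic District License not required.
Sec. 13-6. seating 120 ≥ 96 → Operating Certificate required.
Sec. 13-7. dispenses prescription medication → exempt from Operating Permit.
Sec. 13-8. seating 120 < 134 → Operating Permit required.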